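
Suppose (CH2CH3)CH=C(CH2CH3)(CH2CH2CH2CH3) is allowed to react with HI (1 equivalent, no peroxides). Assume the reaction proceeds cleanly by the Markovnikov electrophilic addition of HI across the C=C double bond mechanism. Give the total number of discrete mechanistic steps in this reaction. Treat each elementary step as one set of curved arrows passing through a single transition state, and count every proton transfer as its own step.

Step 1: Electrophilic addition begins with the π(C=C) electrons forming a bond to the proton of HI. Following Markovnikov's rule, the resulting cation is tertiary. The H–I bond breaks heterolytically, releasing I⁻.
(No 1,2-shift: no single shift to an adjacent carbon would give a more stable cation.)
Step 2: The I⁻ anion donates a lone pair to the carbocation, forming the new C–I σ-bond and giving the neutral alkyl halide.
Total: 2 elementary steps.

2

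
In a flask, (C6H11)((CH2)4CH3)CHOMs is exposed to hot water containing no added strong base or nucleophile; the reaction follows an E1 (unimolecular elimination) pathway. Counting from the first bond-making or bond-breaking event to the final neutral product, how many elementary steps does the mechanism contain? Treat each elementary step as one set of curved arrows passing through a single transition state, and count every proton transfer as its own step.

3

Step 1: Unassisted departure of MsO⁻ (taking the C–O bonding pair) generates a secondary carbocation.
Step 2: A hydride (H with its bonding pair) migrates from the adjacent cyclohexyl carbon to the cationic centre — a 1,2-hydride shift — upgrading the secondary cation to a tertiary one.
Step 3: A weak base (a water molecule from the solvent) removes a proton from a carbon adjacent to the cationic centre; the electrons of that C–H bond become the new π(C=C) bond, giving the alkene.
Total: 3 elementary steps.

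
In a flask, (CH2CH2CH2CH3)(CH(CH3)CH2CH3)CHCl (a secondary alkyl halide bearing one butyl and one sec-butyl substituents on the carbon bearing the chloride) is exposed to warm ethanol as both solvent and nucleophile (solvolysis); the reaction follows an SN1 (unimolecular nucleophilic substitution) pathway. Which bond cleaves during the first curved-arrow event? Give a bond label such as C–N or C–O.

C–Cl

Step 1: Ionisation: the C–Cl σ-bond cleaves heterolytically; both bonding electrons depart with Cl⁻, leaving a secondary carbocation at the α-carbon.
The bond broken in this step is the C–Cl bond.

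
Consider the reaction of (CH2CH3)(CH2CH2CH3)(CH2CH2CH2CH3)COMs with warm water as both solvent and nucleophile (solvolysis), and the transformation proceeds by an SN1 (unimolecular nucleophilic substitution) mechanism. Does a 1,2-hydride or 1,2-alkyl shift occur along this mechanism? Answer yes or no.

no

The first-formed carbocation is tertiary.
No single 1,2-shift to an adjacent carbon would produce a more-substituted cation than the one already present, so no rearrangement occurs.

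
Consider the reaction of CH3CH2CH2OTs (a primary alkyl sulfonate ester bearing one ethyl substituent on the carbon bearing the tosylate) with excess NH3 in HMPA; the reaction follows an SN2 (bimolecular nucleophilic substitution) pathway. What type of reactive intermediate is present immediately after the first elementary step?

Step 1: A lone pair on the N of NH3 attacks the α-carbon from the back side while the C–O bond breaks; both bonding electrons leave with TsO⁻. The product of this concerted step is an alkylammonium ion.
After step 1 the species present is an ammonium ion.

ammonium ion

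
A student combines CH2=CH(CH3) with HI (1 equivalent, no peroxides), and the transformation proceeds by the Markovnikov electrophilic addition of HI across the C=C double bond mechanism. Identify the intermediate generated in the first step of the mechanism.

Step 1: Electrophilic addition begins with the π(C=C) electrons forming a bond to the proton of HI. Following Markovnikov's rule, the resulting cation is secondary. The H–I bond breaks heterolytically, releasing I⁻.
After step 1 the species present is a secondary carbocation.

secondary carbocation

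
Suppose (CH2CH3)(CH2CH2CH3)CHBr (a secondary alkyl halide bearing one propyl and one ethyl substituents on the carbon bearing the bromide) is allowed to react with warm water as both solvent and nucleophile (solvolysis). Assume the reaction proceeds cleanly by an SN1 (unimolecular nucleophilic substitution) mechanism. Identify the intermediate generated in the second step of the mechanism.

oxonium ion

Step 1: Rate-determining heterolysis of the C–Br bond gives Br⁻ and a secondary carbocation.
Step 2: H2O donates an oxygen lone pair into the empty p orbital of the cation, giving a protonated alcohol (an oxonium ion).
After step 2 the species present is an oxonium ion.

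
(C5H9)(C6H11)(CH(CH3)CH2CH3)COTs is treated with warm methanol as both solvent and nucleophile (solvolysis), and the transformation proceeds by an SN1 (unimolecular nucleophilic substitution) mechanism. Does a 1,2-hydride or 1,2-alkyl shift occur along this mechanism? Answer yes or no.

no

The first-formed carbocation is tertiary.
No single 1,2-shift to an adjacent carbon would produce a more-substituted cation than the one already present, so no rearrangement occurs.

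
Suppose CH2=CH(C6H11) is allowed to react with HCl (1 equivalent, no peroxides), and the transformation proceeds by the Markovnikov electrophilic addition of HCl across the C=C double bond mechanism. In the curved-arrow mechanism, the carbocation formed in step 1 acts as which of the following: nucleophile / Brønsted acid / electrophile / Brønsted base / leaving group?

Step 3: Nucleophilic attack by Cl⁻ on the carbocation completes the addition, giving R–Cl.
The carbocation formed in step 1 accepts an electron pair into an empty or π* orbital — it is the electrophile.

electrophile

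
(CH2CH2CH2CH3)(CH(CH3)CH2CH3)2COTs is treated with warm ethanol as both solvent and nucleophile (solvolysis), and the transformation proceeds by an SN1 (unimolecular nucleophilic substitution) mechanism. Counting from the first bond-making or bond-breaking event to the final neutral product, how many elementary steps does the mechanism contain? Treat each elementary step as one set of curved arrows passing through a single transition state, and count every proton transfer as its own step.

3

Step 1: Unassisted departure of TsO⁻ (taking the C–O bonding pair) generates a tertiary carbocation.
(No 1,2-shift: no single shift to an adjacent carbon would give a more stable cation.)
Step 2: A lone pair on the oxygen of CH3CH2OH attacks the carbocation, forming a new C–O σ-bond and an oxonium ion.
Step 3: Deprotonation of the oxonium oxygen by solvent ethanol yields the neutral ether.
Total: 3 elementary steps.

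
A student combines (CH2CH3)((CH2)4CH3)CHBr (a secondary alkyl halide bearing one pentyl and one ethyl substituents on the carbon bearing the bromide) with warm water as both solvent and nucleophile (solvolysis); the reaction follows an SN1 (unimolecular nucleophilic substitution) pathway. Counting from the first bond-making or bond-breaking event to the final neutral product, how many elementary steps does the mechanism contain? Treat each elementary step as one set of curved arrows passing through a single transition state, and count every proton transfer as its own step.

Step 1: The C–Br bond breaks with both electrons going to the bromide; Br⁻ leaves and a secondary carbocation remains.
(No 1,2-shift: no single shift to an adjacent carbon would give a more stable cation.)
Step 2: A lone pair on the oxygen of H2O attacks the carbocation, forming a new C–O σ-bond and an oxonium ion.
Step 3: Proton transfer from the O–H of the oxonium ion to a solvent molecule delivers the neutral alcohol.
Total: 3 elementary steps.

3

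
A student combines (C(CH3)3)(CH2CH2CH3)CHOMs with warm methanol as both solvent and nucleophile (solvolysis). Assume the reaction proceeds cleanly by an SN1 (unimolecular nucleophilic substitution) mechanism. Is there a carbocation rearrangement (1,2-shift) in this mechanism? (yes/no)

The first-formed carbocation is secondary.
The adjacent tert-butyl carbon has no hydrogen but bears methyl groups; migration of one methyl with its bonding pair (a 1,2-methyl shift) places the charge on a tertiary centre.
Tertiary is more stable than secondary, so the shift occurs.

yes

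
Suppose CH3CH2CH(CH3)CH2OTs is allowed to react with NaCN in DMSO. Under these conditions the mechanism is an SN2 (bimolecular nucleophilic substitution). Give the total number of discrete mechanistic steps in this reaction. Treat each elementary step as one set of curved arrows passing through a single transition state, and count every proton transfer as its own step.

Step 1: Backside attack by CN⁻ on the carbon bearing the tosylate: the new C–C bond forms as the C–O bond breaks, with Walden inversion at carbon.
Total: 1 elementary step.

1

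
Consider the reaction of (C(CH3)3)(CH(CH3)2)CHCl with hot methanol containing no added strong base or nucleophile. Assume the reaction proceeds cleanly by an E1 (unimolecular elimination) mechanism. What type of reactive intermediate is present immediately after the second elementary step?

Step 1: The C–Cl bond breaks with both electrons going to the chloride; Cl⁻ leaves and a secondary carbocation remains.
Step 2: A hydride (H with its bonding pair) migrates from the adjacent isopropyl carbon to the cationic centre — a 1,2-hydride shift — upgrading the secondary cation to a tertiary one.
After step 2 the species present is a tertiary carbocation.

tertiary carbocation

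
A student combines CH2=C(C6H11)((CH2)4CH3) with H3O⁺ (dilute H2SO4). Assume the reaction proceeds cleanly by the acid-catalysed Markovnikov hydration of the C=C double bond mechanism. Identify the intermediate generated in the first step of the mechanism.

Step 1: The π electrons of the C=C bond attack a proton of H3O⁺; Markovnikov addition places the new C–H on the less-substituted alkene carbon, so the positive charge ends up on the more-substituted carbon — a tertiary carbocation. H2O is released.
After step 1 the species present is a tertiary carbocation.

tertiary carbocation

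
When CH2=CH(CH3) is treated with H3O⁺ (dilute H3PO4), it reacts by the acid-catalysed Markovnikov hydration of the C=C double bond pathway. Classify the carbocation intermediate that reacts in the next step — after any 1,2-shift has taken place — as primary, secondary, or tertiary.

secondary

Step 1: Protonation of the alkene by H3O⁺: the π bond acts as the nucleophile and picks up H⁺, giving the more stable (Markovnikov) secondary carbocation. H2O is released.
No single 1,2-shift to an adjacent carbon would give a more-substituted cation, so no rearrangement occurs.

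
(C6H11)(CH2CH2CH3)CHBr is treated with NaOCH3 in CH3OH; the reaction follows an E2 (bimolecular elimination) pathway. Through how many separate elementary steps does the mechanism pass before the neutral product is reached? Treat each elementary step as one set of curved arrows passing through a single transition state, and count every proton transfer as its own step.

Step 1: The strong base CH3O⁻ removes a β-hydrogen; in the same concerted event the electrons of the breaking C–H bond form the new π(C=C) bond and the C–Br σ-bond breaks, expelling Br⁻. Anti-periplanar geometry; one transition state.
Total: 1 elementary step.

1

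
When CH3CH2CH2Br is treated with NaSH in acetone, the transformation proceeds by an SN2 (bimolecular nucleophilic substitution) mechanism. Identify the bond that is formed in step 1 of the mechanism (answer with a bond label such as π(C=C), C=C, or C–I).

Step 1: HS⁻ attacks the back face of the α-carbon while Br⁻ departs with the C–Br bonding pair — a single concerted displacement through a pentacoordinate transition state.
The bond formed in this step is the C–S bond.

C–S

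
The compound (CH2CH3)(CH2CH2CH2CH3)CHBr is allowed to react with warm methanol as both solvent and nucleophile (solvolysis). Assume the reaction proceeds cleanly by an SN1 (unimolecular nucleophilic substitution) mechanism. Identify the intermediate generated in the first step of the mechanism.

Step 1: Unassisted departure of Br⁻ (taking the C–Br bonding pair) generates a secondary carbocation.
After step 1 the species present is a secondary carbocation.

secondary carbocation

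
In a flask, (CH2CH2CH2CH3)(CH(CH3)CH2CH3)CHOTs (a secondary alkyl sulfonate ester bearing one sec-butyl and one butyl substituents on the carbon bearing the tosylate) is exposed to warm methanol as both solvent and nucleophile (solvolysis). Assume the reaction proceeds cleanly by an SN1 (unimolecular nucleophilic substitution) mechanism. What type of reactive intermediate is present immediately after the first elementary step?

secondary carbocation

Step 1: Ionisation: the C–O σ-bond cleaves heterolytically; both bonding electrons depart with TsO⁻, leaving a secondary carbocation at the α-carbon.
After step 1 the species present is a secondary carbocation.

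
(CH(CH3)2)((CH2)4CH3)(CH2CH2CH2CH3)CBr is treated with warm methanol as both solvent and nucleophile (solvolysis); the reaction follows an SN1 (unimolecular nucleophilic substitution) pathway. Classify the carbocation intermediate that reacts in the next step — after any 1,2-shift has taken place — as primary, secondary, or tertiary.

tertiary

Step 1: The C–Br bond breaks with both electrons going to the bromide; Br⁻ leaves and a tertiary carbocation remains.
No single 1,2-shift to an adjacent carbon would give a more-substituted cation, so no rearrangement occurs.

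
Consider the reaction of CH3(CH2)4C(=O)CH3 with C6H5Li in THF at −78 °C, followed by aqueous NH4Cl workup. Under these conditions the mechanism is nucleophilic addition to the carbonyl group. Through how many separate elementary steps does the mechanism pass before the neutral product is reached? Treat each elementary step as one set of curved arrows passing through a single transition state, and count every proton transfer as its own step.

2

Step 1: A lone pair / filled orbital on the carbanion-like carbon of C6H5Li attacks the electrophilic carbonyl carbon; the π(C=O) electrons shift onto oxygen, producing a tetrahedral alkoxide intermediate.
Step 2: The alkoxide picks up a proton during aqueous NH4Cl workup to yield an alcohol.
Total: 2 elementary steps.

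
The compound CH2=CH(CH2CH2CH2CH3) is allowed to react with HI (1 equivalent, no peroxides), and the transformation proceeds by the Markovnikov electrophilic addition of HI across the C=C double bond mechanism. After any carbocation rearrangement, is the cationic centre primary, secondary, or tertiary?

secondary

Step 1: Protonation of the alkene by HI: the π bond acts as the nucleophile and picks up H⁺, giving the more stable (Markovnikov) secondary carbocation. The H–I bond breaks heterolytically, releasing I⁻.
No single 1,2-shift to an adjacent carbon would give a more-substituted cation, so no rearrangement occurs.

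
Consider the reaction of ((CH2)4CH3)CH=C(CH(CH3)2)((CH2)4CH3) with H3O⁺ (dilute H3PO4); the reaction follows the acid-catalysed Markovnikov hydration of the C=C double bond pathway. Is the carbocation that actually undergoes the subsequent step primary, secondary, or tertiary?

Step 1: Electrophilic addition begins with the π(C=C) electrons forming a bond to the proton of H3O⁺. Following Markovnikov's rule, the resulting cation is tertiary. H2O is released.
No single 1,2-shift to an adjacent carbon would give a more-substituted cation, so no rearrangement occurs.

tertiary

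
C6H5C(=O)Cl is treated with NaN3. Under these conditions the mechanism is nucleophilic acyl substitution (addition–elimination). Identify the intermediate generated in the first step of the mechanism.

tetrahedral intermediate

Step 1: A lone pair on the N of N3⁻ attacks the electrophilic acyl carbon; the π(C=O) electrons move onto oxygen, giving a tetrahedral intermediate.
After step 1 the species present is a tetrahedral intermediate.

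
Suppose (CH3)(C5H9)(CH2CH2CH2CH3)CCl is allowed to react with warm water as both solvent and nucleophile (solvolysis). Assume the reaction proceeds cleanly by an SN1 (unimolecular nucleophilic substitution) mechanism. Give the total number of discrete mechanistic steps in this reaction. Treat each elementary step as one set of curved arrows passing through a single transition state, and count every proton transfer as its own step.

Step 1: Unassisted departure of Cl⁻ (taking the C–Cl bonding pair) generates a tertiary carbocation.
(No 1,2-shift: no single shift to an adjacent carbon would give a more stable cation.)
Step 2: A lone pair on the oxygen of H2O attacks the carbocation, forming a new C–O σ-bond and an oxonium ion.
Step 3: A second solvent molecule removes the proton on oxygen, giving the neutral alcohol product.
Total: 3 elementary steps.

3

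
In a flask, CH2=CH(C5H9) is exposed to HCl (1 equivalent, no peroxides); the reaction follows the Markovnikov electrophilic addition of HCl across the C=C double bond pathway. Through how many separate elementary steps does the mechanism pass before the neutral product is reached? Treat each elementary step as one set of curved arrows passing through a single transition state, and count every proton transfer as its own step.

Step 1: Electrophilic addition begins with the π(C=C) electrons forming a bond to the proton of HCl. Following Markovnikov's rule, the resulting cation is secondary. The H–Cl bond breaks heterolytically, releasing Cl⁻.
Step 2: Carbocation rearrangement: a 1,2-hydride shift from the adjacent cyclopentyl carbon converts the initially-formed secondary cation into the more stable tertiary cation.
Step 3: The Cl⁻ anion donates a lone pair to the carbocation, forming the new C–Cl σ-bond and giving the neutral alkyl halide.
Total: 3 elementary steps.

3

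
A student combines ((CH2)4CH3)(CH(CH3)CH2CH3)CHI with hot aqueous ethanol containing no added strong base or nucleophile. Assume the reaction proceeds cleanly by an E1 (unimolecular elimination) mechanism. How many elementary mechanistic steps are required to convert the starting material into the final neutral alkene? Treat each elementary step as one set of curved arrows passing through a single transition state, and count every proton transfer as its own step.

3

Step 1: The C–I bond breaks with both electrons going to the iodide; I⁻ leaves and a secondary carbocation remains.
Step 2: A hydride (H with its bonding pair) migrates from the adjacent sec-butyl carbon to the cationic centre — a 1,2-hydride shift — upgrading the secondary cation to a tertiary one.
Step 3: A water (or ethanol) molecule (solvent) deprotonates a β-carbon; as the C–H bond breaks, those electrons form the new alkene π bond.
Total: 3 elementary steps.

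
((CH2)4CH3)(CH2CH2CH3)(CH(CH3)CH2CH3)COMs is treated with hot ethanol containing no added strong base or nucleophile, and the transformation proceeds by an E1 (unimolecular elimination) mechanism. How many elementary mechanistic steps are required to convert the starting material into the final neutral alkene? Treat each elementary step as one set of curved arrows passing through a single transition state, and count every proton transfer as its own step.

2

Step 1: The C–O bond breaks with both electrons going to the mesylate; MsO⁻ leaves and a tertiary carbocation remains.
(No 1,2-shift: no single shift to an adjacent carbon would give a more stable cation.)
Step 2: An ethanol molecule (solvent) deprotonates a β-carbon; as the C–H bond breaks, those electrons form the new alkene π bond.
Total: 2 elementary steps.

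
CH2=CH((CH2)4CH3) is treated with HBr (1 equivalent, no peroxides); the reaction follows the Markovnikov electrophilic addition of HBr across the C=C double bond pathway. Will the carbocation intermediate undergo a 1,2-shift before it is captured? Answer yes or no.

no

The first-formed carbocation is secondary.
No single 1,2-shift to an adjacent carbon would produce a more-substituted cation than the one already present, so no rearrangement occurs.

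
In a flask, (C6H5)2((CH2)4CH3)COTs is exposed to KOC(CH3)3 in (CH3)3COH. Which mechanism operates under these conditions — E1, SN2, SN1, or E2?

E2

Conditions: a strong/bulky base with a tertiary substrate bearing a β-hydrogen.
These conditions are the textbook signature of the E2 pathway.
A strong (often hindered) base removes a β-H in concert with loss of the leaving group — bimolecular elimination.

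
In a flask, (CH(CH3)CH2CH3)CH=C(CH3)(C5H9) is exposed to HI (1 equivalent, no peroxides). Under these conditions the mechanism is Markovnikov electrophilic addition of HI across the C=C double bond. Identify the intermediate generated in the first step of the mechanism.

Step 1: Protonation of the alkene by HI: the π bond acts as the nucleophile and picks up H⁺, giving the more stable (Markovnikov) tertiary carbocation. The H–I bond breaks heterolytically, releasing I⁻.
After step 1 the species present is a tertiary carbocation.

tertiary carbocation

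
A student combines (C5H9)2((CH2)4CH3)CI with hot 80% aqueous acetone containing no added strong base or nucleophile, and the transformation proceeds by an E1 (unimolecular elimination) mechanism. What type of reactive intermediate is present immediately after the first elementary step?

Step 1: Rate-determining heterolysis of the C–I bond gives I⁻ and a tertiary carbocation.
After step 1 the species present is a tertiary carbocation.

tertiary carbocation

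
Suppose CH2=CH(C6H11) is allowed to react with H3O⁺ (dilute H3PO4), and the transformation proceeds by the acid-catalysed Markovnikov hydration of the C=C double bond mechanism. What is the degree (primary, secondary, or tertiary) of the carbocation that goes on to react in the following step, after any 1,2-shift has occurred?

tertiary

Step 1: Electrophilic addition begins with the π(C=C) electrons forming a bond to the proton of H3O⁺. Following Markovnikov's rule, the resulting cation is secondary. H2O is released.
Step 2: Carbocation rearrangement: a 1,2-hydride shift from the adjacent cyclohexyl carbon converts the initially-formed secondary cation into the more stable tertiary cation.
The cation rearranges from secondary to tertiary via a 1,2-hydride shift from the adjacent cyclohexyl carbon; the tertiary cation is what reacts next.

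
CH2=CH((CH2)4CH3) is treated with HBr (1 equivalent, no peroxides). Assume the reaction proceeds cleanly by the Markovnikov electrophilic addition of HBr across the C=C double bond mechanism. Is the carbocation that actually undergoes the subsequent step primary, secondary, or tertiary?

Step 1: Protonation of the alkene by HBr: the π bond acts as the nucleophile and picks up H⁺, giving the more stable (Markovnikov) secondary carbocation. The H–Br bond breaks heterolytically, releasing Br⁻.
No single 1,2-shift to an adjacent carbon would give a more-substituted cation, so no rearrangement occurs.

secondary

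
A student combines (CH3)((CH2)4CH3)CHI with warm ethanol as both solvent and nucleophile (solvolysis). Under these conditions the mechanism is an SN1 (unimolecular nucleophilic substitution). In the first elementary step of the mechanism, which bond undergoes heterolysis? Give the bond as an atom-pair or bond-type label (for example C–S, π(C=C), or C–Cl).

C–I

Step 1: Unassisted departure of I⁻ (taking the C–I bonding pair) generates a secondary carbocation.
The bond broken in this step is the C–I bond.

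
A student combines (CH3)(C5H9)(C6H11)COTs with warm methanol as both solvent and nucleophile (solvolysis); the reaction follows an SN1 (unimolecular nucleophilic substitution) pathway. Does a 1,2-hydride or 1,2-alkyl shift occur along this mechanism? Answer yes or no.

The first-formed carbocation is tertiary.
No single 1,2-shift to an adjacent carbon would produce a more-substituted cation than the one already present, so no rearrangement occurs.

no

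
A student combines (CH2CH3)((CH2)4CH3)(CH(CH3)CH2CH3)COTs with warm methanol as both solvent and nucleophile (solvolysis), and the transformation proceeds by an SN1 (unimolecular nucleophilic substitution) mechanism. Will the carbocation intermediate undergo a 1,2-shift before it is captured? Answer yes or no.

The first-formed carbocation is tertiary.
No single 1,2-shift to an adjacent carbon would produce a more-substituted cation than the one already present, so no rearrangement occurs.

no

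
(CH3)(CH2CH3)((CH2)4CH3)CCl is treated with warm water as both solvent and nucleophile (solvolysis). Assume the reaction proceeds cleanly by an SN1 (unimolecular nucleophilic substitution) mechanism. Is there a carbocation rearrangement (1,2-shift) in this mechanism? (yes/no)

The first-formed carbocation is tertiary.
No single 1,2-shift to an adjacent carbon would produce a more-substituted cation than the one already present, so no rearrangement occurs.

no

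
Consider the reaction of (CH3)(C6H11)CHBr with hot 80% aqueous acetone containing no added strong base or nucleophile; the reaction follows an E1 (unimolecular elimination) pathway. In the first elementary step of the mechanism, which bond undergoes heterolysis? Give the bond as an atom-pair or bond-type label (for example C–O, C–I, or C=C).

C–Br

Step 1: The C–Br bond breaks with both electrons going to the bromide; Br⁻ leaves and a secondary carbocation remains.
The bond broken in this step is the C–Br bond.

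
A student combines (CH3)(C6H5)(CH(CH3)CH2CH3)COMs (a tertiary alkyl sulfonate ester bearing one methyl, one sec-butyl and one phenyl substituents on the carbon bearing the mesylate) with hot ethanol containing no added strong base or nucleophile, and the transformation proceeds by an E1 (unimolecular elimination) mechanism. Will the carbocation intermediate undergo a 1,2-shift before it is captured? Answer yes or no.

no

The first-formed carbocation is tertiary.
No single 1,2-shift to an adjacent carbon would produce a more-substituted cation than the one already present, so no rearrangement occurs.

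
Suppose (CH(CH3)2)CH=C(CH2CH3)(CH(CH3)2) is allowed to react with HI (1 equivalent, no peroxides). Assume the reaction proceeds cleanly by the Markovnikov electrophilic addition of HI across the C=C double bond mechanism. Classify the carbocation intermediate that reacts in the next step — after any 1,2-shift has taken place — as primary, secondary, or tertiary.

Step 1: The π electrons of the C=C bond attack a proton of HI; Markovnikov addition places the new C–H on the less-substituted alkene carbon, so the positive charge ends up on the more-substituted carbon — a tertiary carbocation. The H–I bond breaks heterolytically, releasing I⁻.
No single 1,2-shift to an adjacent carbon would give a more-substituted cation, so no rearrangement occurs.

tertiary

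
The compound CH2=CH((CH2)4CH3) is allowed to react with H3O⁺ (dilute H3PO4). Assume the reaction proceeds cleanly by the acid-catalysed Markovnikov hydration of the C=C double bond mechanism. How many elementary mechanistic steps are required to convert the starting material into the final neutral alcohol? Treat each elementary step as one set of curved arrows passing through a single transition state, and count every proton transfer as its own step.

3

Step 1: The π electrons of the C=C bond attack a proton of H3O⁺; Markovnikov addition places the new C–H on the less-substituted alkene carbon, so the positive charge ends up on the more-substituted carbon — a secondary carbocation. H2O is released.
(No 1,2-shift: no single shift to an adjacent carbon would give a more stable cation.)
Step 2: Nucleophilic capture of the cation by H2O produces the protonated alcohol (an oxonium ion).
Step 3: Deprotonation of the oxonium ion by a water molecule delivers the neutral alcohol and regenerates the acid catalyst.
Total: 3 elementary steps.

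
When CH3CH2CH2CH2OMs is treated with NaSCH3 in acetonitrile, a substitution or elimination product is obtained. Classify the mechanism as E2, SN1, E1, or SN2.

SN2

Conditions: a primary substrate with a strong nucleophile in the polar aprotic solvent acetonitrile.
These conditions are the textbook signature of the SN2 pathway.
An unhindered substrate with a strong nucleophile in a polar aprotic solvent favours one-step backside displacement.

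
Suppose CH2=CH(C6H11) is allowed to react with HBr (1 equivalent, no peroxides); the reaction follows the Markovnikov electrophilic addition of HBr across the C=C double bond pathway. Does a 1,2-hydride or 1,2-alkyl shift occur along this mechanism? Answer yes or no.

The first-formed carbocation is secondary.
The adjacent cyclohexyl carbon already bears 2 other carbon substituents and has a hydrogen to migrate; after a 1,2-hydride shift from that carbon the positive charge sits on a tertiary centre.
Tertiary is more stable than secondary, so the shift occurs.

yes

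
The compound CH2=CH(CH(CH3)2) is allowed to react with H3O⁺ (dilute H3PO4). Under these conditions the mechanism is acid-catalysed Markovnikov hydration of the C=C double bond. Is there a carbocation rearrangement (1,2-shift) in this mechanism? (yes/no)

The first-formed carbocation is secondary.
The adjacent isopropyl carbon already bears 2 other carbon substituents and has a hydrogen to migrate; after a 1,2-hydride shift from that carbon the positive charge sits on a tertiary centre.
Tertiary is more stable than secondary, so the shift occurs.

yes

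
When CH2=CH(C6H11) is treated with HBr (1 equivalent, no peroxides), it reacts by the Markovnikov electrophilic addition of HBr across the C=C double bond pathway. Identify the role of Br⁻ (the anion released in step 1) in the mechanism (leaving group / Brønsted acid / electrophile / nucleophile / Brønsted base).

nucleophile

Step 3: Br⁻ captures the cation: a lone pair on Br⁻ fills the empty p orbital, producing the alkyl halide product.
Br⁻ (the anion released in step 1) donates an electron pair to form a new σ-bond to carbon — it is the nucleophile.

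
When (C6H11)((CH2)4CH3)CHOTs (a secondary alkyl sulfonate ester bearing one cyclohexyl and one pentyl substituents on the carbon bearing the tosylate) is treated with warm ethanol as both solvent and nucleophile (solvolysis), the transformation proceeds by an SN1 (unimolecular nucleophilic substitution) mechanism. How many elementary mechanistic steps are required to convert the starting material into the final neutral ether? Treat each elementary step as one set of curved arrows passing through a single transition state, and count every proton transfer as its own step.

Step 1: Unassisted departure of TsO⁻ (taking the C–O bonding pair) generates a secondary carbocation.
Step 2: A hydride (H with its bonding pair) migrates from the adjacent cyclohexyl carbon to the cationic centre — a 1,2-hydride shift — upgrading the secondary cation to a tertiary one.
Step 3: CH3CH2OH donates an oxygen lone pair into the empty p orbital of the cation, giving a protonated ether (an oxonium ion).
Step 4: A second solvent molecule removes the proton on oxygen, giving the neutral ether product.
Total: 4 elementary steps.

4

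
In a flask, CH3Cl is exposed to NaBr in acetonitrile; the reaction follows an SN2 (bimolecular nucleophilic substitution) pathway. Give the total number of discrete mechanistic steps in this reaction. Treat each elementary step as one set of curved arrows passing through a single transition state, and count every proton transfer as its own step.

1

Step 1: Backside attack by Br⁻ on the carbon bearing the chloride: the new C–Br bond forms as the C–Cl bond breaks, with Walden inversion at carbon.
Total: 1 elementary step.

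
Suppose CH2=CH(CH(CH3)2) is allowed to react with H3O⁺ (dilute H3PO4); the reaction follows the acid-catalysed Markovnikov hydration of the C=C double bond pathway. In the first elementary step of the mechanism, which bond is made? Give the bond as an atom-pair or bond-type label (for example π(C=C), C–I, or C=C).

Step 1: The π electrons of the C=C bond attack a proton of H3O⁺; Markovnikov addition places the new C–H on the less-substituted alkene carbon, so the positive charge ends up on the more-substituted carbon — a secondary carbocation. H2O is released.
The bond formed in this step is the C–H bond.

C–H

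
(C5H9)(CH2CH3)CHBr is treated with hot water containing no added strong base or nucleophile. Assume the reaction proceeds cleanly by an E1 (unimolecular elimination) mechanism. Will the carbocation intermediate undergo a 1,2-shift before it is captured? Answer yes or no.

The first-formed carbocation is secondary.
The adjacent cyclopentyl carbon already bears 2 other carbon substituents and has a hydrogen to migrate; after a 1,2-hydride shift from that carbon the positive charge sits on a tertiary centre.
Tertiary is more stable than secondary, so the shift occurs.

yes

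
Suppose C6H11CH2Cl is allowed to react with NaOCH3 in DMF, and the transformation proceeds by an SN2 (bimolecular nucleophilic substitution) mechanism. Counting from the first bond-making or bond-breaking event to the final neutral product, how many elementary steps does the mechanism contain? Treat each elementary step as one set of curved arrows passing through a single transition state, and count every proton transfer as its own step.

1

Step 1: Backside attack by CH3O⁻ on the carbon bearing the chloride: the new C–O bond forms as the C–Cl bond breaks, with Walden inversion at carbon.
Total: 1 elementary step.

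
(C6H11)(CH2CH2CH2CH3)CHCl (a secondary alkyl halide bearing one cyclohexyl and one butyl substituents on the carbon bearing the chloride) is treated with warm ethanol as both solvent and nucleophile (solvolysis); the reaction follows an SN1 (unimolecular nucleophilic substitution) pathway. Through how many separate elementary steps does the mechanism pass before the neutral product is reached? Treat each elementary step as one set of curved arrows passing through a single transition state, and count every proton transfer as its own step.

4

Step 1: Ionisation: the C–Cl σ-bond cleaves heterolytically; both bonding electrons depart with Cl⁻, leaving a secondary carbocation at the α-carbon.
Step 2: A 1,2-hydride shift from the adjacent cyclohexyl carbon moves the positive charge from the secondary centre to an adjacent carbon, generating a more stable tertiary carbocation.
Step 3: A lone pair on the oxygen of CH3CH2OH attacks the carbocation, forming a new C–O σ-bond and an oxonium ion.
Step 4: A second solvent molecule removes the proton on oxygen, giving the neutral ether product.
Total: 4 elementary steps.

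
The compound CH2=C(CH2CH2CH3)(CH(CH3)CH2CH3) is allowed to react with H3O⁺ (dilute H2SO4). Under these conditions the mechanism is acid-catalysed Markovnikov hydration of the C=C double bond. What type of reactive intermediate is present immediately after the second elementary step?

Step 1: Electrophilic addition begins with the π(C=C) electrons forming a bond to the proton of H3O⁺. Following Markovnikov's rule, the resulting cation is tertiary. H2O is released.
Step 2: Water acts as the nucleophile: an oxygen lone pair bonds to the cationic carbon, giving an oxonium-ion intermediate.
After step 2 the species present is an oxonium ion.

oxonium ion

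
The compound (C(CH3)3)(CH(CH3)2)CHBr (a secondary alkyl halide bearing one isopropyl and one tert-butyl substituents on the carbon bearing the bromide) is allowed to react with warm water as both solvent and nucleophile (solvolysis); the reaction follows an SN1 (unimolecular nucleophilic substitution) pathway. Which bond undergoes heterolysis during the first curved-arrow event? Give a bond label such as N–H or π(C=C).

Step 1: Rate-determining heterolysis of the C–Br bond gives Br⁻ and a secondary carbocation.
The bond broken in this step is the C–Br bond.

C–Br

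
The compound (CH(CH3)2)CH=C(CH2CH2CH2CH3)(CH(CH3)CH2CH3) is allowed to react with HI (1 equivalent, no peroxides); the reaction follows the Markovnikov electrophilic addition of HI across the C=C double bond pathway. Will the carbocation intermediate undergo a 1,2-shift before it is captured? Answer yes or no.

no

The first-formed carbocation is tertiary.
No single 1,2-shift to an adjacent carbon would produce a more-substituted cation than the one already present, so no rearrangement occurs.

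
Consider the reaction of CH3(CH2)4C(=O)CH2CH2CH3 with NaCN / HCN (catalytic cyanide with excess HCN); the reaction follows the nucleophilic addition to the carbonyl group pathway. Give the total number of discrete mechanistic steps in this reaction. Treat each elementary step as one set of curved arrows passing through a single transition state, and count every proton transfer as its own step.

2

Step 1: CN⁻ attacks the sp² carbonyl carbon; the C=O π bond breaks and the electrons end up as a lone pair on the alkoxide oxygen of the tetrahedral intermediate.
Step 2: The alkoxide oxygen removes a proton from HCN present in the mixture, giving a cyanohydrin and regenerating CN⁻.
Total: 2 elementary steps.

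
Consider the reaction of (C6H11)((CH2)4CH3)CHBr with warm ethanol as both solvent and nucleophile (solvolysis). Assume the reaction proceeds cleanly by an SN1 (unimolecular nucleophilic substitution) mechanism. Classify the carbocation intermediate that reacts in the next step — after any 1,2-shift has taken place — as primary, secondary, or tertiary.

Step 1: Rate-determining heterolysis of the C–Br bond gives Br⁻ and a secondary carbocation.
Step 2: A 1,2-hydride shift from the adjacent cyclohexyl carbon moves the positive charge from the secondary centre to an adjacent carbon, generating a more stable tertiary carbocation.
The cation rearranges from secondary to tertiary via a 1,2-hydride shift from the adjacent cyclohexyl carbon; the tertiary cation is what reacts next.

tertiary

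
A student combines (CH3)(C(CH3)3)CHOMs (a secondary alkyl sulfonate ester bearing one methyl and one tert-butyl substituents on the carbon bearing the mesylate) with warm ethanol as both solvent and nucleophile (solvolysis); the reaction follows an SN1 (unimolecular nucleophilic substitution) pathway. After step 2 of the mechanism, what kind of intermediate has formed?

Step 1: Ionisation: the C–O σ-bond cleaves heterolytically; both bonding electrons depart with MsO⁻, leaving a secondary carbocation at the α-carbon.
Step 2: Carbocation rearrangement: a 1,2-methyl shift from the adjacent tert-butyl carbon converts the initially-formed secondary cation into the more stable tertiary cation.
After step 2 the species present is a tertiary carbocation.

tertiary carbocation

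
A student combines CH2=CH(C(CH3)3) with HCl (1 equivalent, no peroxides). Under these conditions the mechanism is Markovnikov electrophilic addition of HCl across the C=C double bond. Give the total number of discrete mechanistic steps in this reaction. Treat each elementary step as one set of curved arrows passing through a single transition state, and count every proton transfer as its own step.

Step 1: Electrophilic addition begins with the π(C=C) electrons forming a bond to the proton of HCl. Following Markovnikov's rule, the resulting cation is secondary. The H–Cl bond breaks heterolytically, releasing Cl⁻.
Step 2: Carbocation rearrangement: a 1,2-methyl shift from the adjacent tert-butyl carbon converts the initially-formed secondary cation into the more stable tertiary cation.
Step 3: Nucleophilic attack by Cl⁻ on the carbocation completes the addition, giving R–Cl.
Total: 3 elementary steps.

3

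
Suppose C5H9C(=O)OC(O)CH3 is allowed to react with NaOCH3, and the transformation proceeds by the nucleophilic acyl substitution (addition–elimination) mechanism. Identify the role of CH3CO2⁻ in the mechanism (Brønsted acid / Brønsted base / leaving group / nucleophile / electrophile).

Step 2: An oxygen lone pair re-forms the C=O π bond as the C–O σ-bond breaks; CH3CO2⁻ is expelled.
CH3CO2⁻ departs with both electrons of the breaking σ-bond — that is the definition of a leaving group.

leaving group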